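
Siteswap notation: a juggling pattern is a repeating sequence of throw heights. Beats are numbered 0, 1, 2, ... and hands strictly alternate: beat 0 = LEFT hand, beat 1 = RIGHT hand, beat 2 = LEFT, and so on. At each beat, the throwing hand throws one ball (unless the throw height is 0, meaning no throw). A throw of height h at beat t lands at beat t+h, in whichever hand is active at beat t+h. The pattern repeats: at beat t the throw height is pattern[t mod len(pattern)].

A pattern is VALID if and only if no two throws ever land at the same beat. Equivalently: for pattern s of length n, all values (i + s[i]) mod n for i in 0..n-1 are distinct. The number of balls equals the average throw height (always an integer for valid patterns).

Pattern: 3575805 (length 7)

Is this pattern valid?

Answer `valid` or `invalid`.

Answer: invalid

Derivation:
i=0: (i + s[i]) mod n = (0 + 3) mod 7 = 3
i=1: (i + s[i]) mod n = (1 + 5) mod 7 = 6
i=2: (i + s[i]) mod n = (2 + 7) mod 7 = 2
i=3: (i + s[i]) mod n = (3 + 5) mod 7 = 1
i=4: (i + s[i]) mod n = (4 + 8) mod 7 = 5
i=5: (i + s[i]) mod n = (5 + 0) mod 7 = 5
i=6: (i + s[i]) mod n = (6 + 5) mod 7 = 4
Residues: [3, 6, 2, 1, 5, 5, 4], distinct: False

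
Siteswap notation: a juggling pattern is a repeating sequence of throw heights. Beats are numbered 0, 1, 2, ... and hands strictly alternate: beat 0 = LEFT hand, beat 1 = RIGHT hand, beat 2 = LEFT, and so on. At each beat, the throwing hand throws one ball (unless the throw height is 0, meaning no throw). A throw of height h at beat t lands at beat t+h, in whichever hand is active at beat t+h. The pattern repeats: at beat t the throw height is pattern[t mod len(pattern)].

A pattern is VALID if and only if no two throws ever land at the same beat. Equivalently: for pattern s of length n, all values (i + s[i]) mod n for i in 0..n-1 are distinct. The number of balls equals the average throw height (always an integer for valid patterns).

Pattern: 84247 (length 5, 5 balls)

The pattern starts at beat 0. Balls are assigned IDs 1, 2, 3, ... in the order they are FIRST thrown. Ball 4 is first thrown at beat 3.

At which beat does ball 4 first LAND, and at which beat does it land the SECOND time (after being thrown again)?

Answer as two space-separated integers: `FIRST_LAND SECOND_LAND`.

Answer: 7 9

Derivation:
Beat 0 (L): throw ball1 h=8 -> lands@8:L; in-air after throw: [b1@8:L]
Beat 1 (R): throw ball2 h=4 -> lands@5:R; in-air after throw: [b2@5:R b1@8:L]
Beat 2 (L): throw ball3 h=2 -> lands@4:L; in-air after throw: [b3@4:L b2@5:R b1@8:L]
Beat 3 (R): throw ball4 h=4 -> lands@7:R; in-air after throw: [b3@4:L b2@5:R b4@7:R b1@8:L]
Beat 4 (L): throw ball3 h=7 -> lands@11:R; in-air after throw: [b2@5:R b4@7:R b1@8:L b3@11:R]
Beat 5 (R): throw ball2 h=8 -> lands@13:R; in-air after throw: [b4@7:R b1@8:L b3@11:R b2@13:R]
Beat 6 (L): throw ball5 h=4 -> lands@10:L; in-air after throw: [b4@7:R b1@8:L b5@10:L b3@11:R b2@13:R]
Beat 7 (R): throw ball4 h=2 -> lands@9:R; in-air after throw: [b1@8:L b4@9:R b5@10:L b3@11:R b2@13:R]
Beat 8 (L): throw ball1 h=4 -> lands@12:L; in-air after throw: [b4@9:R b5@10:L b3@11:R b1@12:L b2@13:R]
Beat 9 (R): throw ball4 h=7 -> lands@16:L; in-air after throw: [b5@10:L b3@11:R b1@12:L b2@13:R b4@16:L]
Ball 4: thrown@3 h=4 -> first land @7; rethrown@7 h=2 -> second land @9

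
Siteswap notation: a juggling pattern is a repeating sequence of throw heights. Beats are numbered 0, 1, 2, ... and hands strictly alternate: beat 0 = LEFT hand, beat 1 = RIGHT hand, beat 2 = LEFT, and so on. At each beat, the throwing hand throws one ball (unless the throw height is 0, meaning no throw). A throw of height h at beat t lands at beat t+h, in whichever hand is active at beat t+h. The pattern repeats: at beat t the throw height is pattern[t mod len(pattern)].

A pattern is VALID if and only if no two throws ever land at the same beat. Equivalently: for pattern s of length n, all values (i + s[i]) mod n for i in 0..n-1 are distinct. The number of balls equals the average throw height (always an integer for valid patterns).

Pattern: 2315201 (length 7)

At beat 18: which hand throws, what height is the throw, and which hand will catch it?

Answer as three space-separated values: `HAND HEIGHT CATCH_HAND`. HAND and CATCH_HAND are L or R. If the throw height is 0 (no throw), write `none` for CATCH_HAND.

Answer: L 2 L

Derivation:
Beat 18: 18 mod 2 = 0, so hand = L
Throw height = pattern[18 mod 7] = pattern[4] = 2
Lands at beat 18+2=20, 20 mod 2 = 0, so catch hand = L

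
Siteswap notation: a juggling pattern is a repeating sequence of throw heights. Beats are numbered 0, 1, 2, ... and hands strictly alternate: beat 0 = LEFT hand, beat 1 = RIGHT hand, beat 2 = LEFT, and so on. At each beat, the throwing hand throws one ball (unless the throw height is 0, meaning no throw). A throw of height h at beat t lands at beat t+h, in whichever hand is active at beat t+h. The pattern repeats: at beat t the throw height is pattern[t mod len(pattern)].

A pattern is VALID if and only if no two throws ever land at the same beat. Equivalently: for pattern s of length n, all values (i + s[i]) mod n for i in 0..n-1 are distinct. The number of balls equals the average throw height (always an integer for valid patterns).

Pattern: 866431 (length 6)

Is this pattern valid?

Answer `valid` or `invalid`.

Answer: invalid

Derivation:
i=0: (i + s[i]) mod n = (0 + 8) mod 6 = 2
i=1: (i + s[i]) mod n = (1 + 6) mod 6 = 1
i=2: (i + s[i]) mod n = (2 + 6) mod 6 = 2
i=3: (i + s[i]) mod n = (3 + 4) mod 6 = 1
i=4: (i + s[i]) mod n = (4 + 3) mod 6 = 1
i=5: (i + s[i]) mod n = (5 + 1) mod 6 = 0
Residues: [2, 1, 2, 1, 1, 0], distinct: False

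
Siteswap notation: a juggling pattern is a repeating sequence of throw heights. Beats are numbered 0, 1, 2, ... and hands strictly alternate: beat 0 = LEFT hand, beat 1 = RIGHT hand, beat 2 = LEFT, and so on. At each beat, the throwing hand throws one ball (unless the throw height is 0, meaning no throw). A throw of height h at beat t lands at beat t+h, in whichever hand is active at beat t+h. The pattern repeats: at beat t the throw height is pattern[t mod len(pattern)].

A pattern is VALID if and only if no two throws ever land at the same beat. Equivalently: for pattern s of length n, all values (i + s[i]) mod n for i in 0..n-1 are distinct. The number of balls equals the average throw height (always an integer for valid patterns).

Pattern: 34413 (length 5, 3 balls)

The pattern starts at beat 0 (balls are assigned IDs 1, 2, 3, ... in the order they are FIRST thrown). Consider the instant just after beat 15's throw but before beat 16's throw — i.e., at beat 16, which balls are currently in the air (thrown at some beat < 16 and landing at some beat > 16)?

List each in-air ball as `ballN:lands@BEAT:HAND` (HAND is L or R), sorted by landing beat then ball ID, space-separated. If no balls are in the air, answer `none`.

Beat 0 (L): throw ball1 h=3 -> lands@3:R; in-air after throw: [b1@3:R]
Beat 1 (R): throw ball2 h=4 -> lands@5:R; in-air after throw: [b1@3:R b2@5:R]
Beat 2 (L): throw ball3 h=4 -> lands@6:L; in-air after throw: [b1@3:R b2@5:R b3@6:L]
Beat 3 (R): throw ball1 h=1 -> lands@4:L; in-air after throw: [b1@4:L b2@5:R b3@6:L]
Beat 4 (L): throw ball1 h=3 -> lands@7:R; in-air after throw: [b2@5:R b3@6:L b1@7:R]
Beat 5 (R): throw ball2 h=3 -> lands@8:L; in-air after throw: [b3@6:L b1@7:R b2@8:L]
Beat 6 (L): throw ball3 h=4 -> lands@10:L; in-air after throw: [b1@7:R b2@8:L b3@10:L]
Beat 7 (R): throw ball1 h=4 -> lands@11:R; in-air after throw: [b2@8:L b3@10:L b1@11:R]
Beat 8 (L): throw ball2 h=1 -> lands@9:R; in-air after throw: [b2@9:R b3@10:L b1@11:R]
Beat 9 (R): throw ball2 h=3 -> lands@12:L; in-air after throw: [b3@10:L b1@11:R b2@12:L]
Beat 10 (L): throw ball3 h=3 -> lands@13:R; in-air after throw: [b1@11:R b2@12:L b3@13:R]
Beat 11 (R): throw ball1 h=4 -> lands@15:R; in-air after throw: [b2@12:L b3@13:R b1@15:R]
Beat 12 (L): throw ball2 h=4 -> lands@16:L; in-air after throw: [b3@13:R b1@15:R b2@16:L]
Beat 13 (R): throw ball3 h=1 -> lands@14:L; in-air after throw: [b3@14:L b1@15:R b2@16:L]
Beat 14 (L): throw ball3 h=3 -> lands@17:R; in-air after throw: [b1@15:R b2@16:L b3@17:R]
Beat 15 (R): throw ball1 h=3 -> lands@18:L; in-air after throw: [b2@16:L b3@17:R b1@18:L]
Beat 16 (L): throw ball2 h=4 -> lands@20:L; in-air after throw: [b3@17:R b1@18:L b2@20:L]

Answer: ball3:lands@17:R ball1:lands@18:L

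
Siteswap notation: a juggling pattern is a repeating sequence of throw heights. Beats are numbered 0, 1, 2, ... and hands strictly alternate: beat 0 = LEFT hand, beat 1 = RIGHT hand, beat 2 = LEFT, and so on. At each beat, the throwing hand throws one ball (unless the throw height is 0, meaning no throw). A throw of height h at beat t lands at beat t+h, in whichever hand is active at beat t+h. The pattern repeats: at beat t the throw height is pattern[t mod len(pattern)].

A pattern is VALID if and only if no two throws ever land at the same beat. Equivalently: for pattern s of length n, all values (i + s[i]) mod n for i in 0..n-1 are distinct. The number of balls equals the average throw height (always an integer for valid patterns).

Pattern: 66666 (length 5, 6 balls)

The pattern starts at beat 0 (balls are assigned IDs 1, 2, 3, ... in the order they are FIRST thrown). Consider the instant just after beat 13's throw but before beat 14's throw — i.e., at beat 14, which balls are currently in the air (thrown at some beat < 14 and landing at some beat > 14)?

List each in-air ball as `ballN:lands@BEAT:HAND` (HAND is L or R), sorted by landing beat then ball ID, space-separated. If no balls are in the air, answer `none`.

Answer: ball4:lands@15:R ball5:lands@16:L ball6:lands@17:R ball1:lands@18:L ball2:lands@19:R

Derivation:
Beat 0 (L): throw ball1 h=6 -> lands@6:L; in-air after throw: [b1@6:L]
Beat 1 (R): throw ball2 h=6 -> lands@7:R; in-air after throw: [b1@6:L b2@7:R]
Beat 2 (L): throw ball3 h=6 -> lands@8:L; in-air after throw: [b1@6:L b2@7:R b3@8:L]
Beat 3 (R): throw ball4 h=6 -> lands@9:R; in-air after throw: [b1@6:L b2@7:R b3@8:L b4@9:R]
Beat 4 (L): throw ball5 h=6 -> lands@10:L; in-air after throw: [b1@6:L b2@7:R b3@8:L b4@9:R b5@10:L]
Beat 5 (R): throw ball6 h=6 -> lands@11:R; in-air after throw: [b1@6:L b2@7:R b3@8:L b4@9:R b5@10:L b6@11:R]
Beat 6 (L): throw ball1 h=6 -> lands@12:L; in-air after throw: [b2@7:R b3@8:L b4@9:R b5@10:L b6@11:R b1@12:L]
Beat 7 (R): throw ball2 h=6 -> lands@13:R; in-air after throw: [b3@8:L b4@9:R b5@10:L b6@11:R b1@12:L b2@13:R]
Beat 8 (L): throw ball3 h=6 -> lands@14:L; in-air after throw: [b4@9:R b5@10:L b6@11:R b1@12:L b2@13:R b3@14:L]
Beat 9 (R): throw ball4 h=6 -> lands@15:R; in-air after throw: [b5@10:L b6@11:R b1@12:L b2@13:R b3@14:L b4@15:R]
Beat 10 (L): throw ball5 h=6 -> lands@16:L; in-air after throw: [b6@11:R b1@12:L b2@13:R b3@14:L b4@15:R b5@16:L]
Beat 11 (R): throw ball6 h=6 -> lands@17:R; in-air after throw: [b1@12:L b2@13:R b3@14:L b4@15:R b5@16:L b6@17:R]
Beat 12 (L): throw ball1 h=6 -> lands@18:L; in-air after throw: [b2@13:R b3@14:L b4@15:R b5@16:L b6@17:R b1@18:L]
Beat 13 (R): throw ball2 h=6 -> lands@19:R; in-air after throw: [b3@14:L b4@15:R b5@16:L b6@17:R b1@18:L b2@19:R]
Beat 14 (L): throw ball3 h=6 -> lands@20:L; in-air after throw: [b4@15:R b5@16:L b6@17:R b1@18:L b2@19:R b3@20:L]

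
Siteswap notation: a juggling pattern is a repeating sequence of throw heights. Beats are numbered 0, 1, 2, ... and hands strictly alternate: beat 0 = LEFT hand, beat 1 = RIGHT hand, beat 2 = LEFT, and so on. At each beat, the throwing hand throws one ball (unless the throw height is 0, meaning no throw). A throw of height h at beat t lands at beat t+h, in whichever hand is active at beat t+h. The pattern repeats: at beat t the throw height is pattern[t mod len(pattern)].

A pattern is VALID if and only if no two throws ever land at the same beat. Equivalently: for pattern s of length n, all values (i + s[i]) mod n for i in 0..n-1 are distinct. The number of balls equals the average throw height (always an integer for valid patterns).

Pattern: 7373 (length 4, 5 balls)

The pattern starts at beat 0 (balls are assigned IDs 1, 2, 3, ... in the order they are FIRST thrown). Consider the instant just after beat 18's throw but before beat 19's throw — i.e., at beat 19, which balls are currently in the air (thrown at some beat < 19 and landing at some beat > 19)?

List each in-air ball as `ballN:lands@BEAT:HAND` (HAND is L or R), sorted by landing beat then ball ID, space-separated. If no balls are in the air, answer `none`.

Answer: ball1:lands@20:L ball2:lands@21:R ball4:lands@23:R ball5:lands@25:R

Derivation:
Beat 0 (L): throw ball1 h=7 -> lands@7:R; in-air after throw: [b1@7:R]
Beat 1 (R): throw ball2 h=3 -> lands@4:L; in-air after throw: [b2@4:L b1@7:R]
Beat 2 (L): throw ball3 h=7 -> lands@9:R; in-air after throw: [b2@4:L b1@7:R b3@9:R]
Beat 3 (R): throw ball4 h=3 -> lands@6:L; in-air after throw: [b2@4:L b4@6:L b1@7:R b3@9:R]
Beat 4 (L): throw ball2 h=7 -> lands@11:R; in-air after throw: [b4@6:L b1@7:R b3@9:R b2@11:R]
Beat 5 (R): throw ball5 h=3 -> lands@8:L; in-air after throw: [b4@6:L b1@7:R b5@8:L b3@9:R b2@11:R]
Beat 6 (L): throw ball4 h=7 -> lands@13:R; in-air after throw: [b1@7:R b5@8:L b3@9:R b2@11:R b4@13:R]
Beat 7 (R): throw ball1 h=3 -> lands@10:L; in-air after throw: [b5@8:L b3@9:R b1@10:L b2@11:R b4@13:R]
Beat 8 (L): throw ball5 h=7 -> lands@15:R; in-air after throw: [b3@9:R b1@10:L b2@11:R b4@13:R b5@15:R]
Beat 9 (R): throw ball3 h=3 -> lands@12:L; in-air after throw: [b1@10:L b2@11:R b3@12:L b4@13:R b5@15:R]
Beat 10 (L): throw ball1 h=7 -> lands@17:R; in-air after throw: [b2@11:R b3@12:L b4@13:R b5@15:R b1@17:R]
Beat 11 (R): throw ball2 h=3 -> lands@14:L; in-air after throw: [b3@12:L b4@13:R b2@14:L b5@15:R b1@17:R]
Beat 12 (L): throw ball3 h=7 -> lands@19:R; in-air after throw: [b4@13:R b2@14:L b5@15:R b1@17:R b3@19:R]
Beat 13 (R): throw ball4 h=3 -> lands@16:L; in-air after throw: [b2@14:L b5@15:R b4@16:L b1@17:R b3@19:R]
Beat 14 (L): throw ball2 h=7 -> lands@21:R; in-air after throw: [b5@15:R b4@16:L b1@17:R b3@19:R b2@21:R]
Beat 15 (R): throw ball5 h=3 -> lands@18:L; in-air after throw: [b4@16:L b1@17:R b5@18:L b3@19:R b2@21:R]
Beat 16 (L): throw ball4 h=7 -> lands@23:R; in-air after throw: [b1@17:R b5@18:L b3@19:R b2@21:R b4@23:R]
Beat 17 (R): throw ball1 h=3 -> lands@20:L; in-air after throw: [b5@18:L b3@19:R b1@20:L b2@21:R b4@23:R]
Beat 18 (L): throw ball5 h=7 -> lands@25:R; in-air after throw: [b3@19:R b1@20:L b2@21:R b4@23:R b5@25:R]
Beat 19 (R): throw ball3 h=3 -> lands@22:L; in-air after throw: [b1@20:L b2@21:R b3@22:L b4@23:R b5@25:R]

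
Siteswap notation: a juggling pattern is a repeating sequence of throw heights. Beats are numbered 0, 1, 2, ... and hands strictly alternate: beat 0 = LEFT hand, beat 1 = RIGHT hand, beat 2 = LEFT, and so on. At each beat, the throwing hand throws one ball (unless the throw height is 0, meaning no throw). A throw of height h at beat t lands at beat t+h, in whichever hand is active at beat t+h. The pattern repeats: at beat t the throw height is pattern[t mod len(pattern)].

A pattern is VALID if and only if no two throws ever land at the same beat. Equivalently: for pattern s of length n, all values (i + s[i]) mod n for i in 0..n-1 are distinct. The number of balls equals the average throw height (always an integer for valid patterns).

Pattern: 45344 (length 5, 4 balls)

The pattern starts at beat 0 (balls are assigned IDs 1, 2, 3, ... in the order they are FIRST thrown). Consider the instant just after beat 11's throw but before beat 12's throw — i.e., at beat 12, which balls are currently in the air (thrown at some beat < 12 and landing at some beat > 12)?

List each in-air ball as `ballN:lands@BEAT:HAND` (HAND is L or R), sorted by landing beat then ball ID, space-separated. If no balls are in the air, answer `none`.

Answer: ball3:lands@13:R ball4:lands@14:L ball2:lands@16:L

Derivation:
Beat 0 (L): throw ball1 h=4 -> lands@4:L; in-air after throw: [b1@4:L]
Beat 1 (R): throw ball2 h=5 -> lands@6:L; in-air after throw: [b1@4:L b2@6:L]
Beat 2 (L): throw ball3 h=3 -> lands@5:R; in-air after throw: [b1@4:L b3@5:R b2@6:L]
Beat 3 (R): throw ball4 h=4 -> lands@7:R; in-air after throw: [b1@4:L b3@5:R b2@6:L b4@7:R]
Beat 4 (L): throw ball1 h=4 -> lands@8:L; in-air after throw: [b3@5:R b2@6:L b4@7:R b1@8:L]
Beat 5 (R): throw ball3 h=4 -> lands@9:R; in-air after throw: [b2@6:L b4@7:R b1@8:L b3@9:R]
Beat 6 (L): throw ball2 h=5 -> lands@11:R; in-air after throw: [b4@7:R b1@8:L b3@9:R b2@11:R]
Beat 7 (R): throw ball4 h=3 -> lands@10:L; in-air after throw: [b1@8:L b3@9:R b4@10:L b2@11:R]
Beat 8 (L): throw ball1 h=4 -> lands@12:L; in-air after throw: [b3@9:R b4@10:L b2@11:R b1@12:L]
Beat 9 (R): throw ball3 h=4 -> lands@13:R; in-air after throw: [b4@10:L b2@11:R b1@12:L b3@13:R]
Beat 10 (L): throw ball4 h=4 -> lands@14:L; in-air after throw: [b2@11:R b1@12:L b3@13:R b4@14:L]
Beat 11 (R): throw ball2 h=5 -> lands@16:L; in-air after throw: [b1@12:L b3@13:R b4@14:L b2@16:L]
Beat 12 (L): throw ball1 h=3 -> lands@15:R; in-air after throw: [b3@13:R b4@14:L b1@15:R b2@16:L]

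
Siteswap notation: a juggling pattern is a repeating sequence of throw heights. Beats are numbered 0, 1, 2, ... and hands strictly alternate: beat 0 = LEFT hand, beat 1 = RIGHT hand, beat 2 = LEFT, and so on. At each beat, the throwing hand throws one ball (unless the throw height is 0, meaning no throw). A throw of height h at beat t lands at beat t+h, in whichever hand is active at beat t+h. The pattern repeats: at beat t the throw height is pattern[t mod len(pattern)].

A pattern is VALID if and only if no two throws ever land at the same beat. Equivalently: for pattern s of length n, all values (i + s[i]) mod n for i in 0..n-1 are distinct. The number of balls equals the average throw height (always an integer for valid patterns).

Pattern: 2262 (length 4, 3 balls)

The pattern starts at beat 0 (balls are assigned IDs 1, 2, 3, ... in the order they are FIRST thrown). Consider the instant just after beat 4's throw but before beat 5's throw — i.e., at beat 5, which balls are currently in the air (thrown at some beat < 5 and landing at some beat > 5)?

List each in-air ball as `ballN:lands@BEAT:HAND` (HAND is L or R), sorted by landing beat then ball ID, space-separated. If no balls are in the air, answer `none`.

Beat 0 (L): throw ball1 h=2 -> lands@2:L; in-air after throw: [b1@2:L]
Beat 1 (R): throw ball2 h=2 -> lands@3:R; in-air after throw: [b1@2:L b2@3:R]
Beat 2 (L): throw ball1 h=6 -> lands@8:L; in-air after throw: [b2@3:R b1@8:L]
Beat 3 (R): throw ball2 h=2 -> lands@5:R; in-air after throw: [b2@5:R b1@8:L]
Beat 4 (L): throw ball3 h=2 -> lands@6:L; in-air after throw: [b2@5:R b3@6:L b1@8:L]
Beat 5 (R): throw ball2 h=2 -> lands@7:R; in-air after throw: [b3@6:L b2@7:R b1@8:L]

Answer: ball3:lands@6:L ball1:lands@8:L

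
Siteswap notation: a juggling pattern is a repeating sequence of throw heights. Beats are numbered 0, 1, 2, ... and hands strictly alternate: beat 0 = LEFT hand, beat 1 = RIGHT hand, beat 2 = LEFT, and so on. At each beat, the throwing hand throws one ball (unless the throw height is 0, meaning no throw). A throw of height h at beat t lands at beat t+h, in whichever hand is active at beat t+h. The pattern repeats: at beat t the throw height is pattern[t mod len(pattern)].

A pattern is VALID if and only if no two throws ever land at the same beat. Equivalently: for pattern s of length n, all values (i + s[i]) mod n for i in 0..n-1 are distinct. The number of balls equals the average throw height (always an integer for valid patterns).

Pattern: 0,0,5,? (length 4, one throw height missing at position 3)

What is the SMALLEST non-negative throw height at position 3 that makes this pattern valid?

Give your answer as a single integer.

i=0: (0 + 0) mod 4 = 0
i=1: (1 + 0) mod 4 = 1
i=2: (2 + 5) mod 4 = 3
i=3: s[i]=? (unknown)
Known residues: [0, 1, 3]; need a permutation of 0..3, so missing residue r = 2
Need (3 + s) mod 4 = 2; smallest s = (2 - 3) mod 4 = 3

Answer: 3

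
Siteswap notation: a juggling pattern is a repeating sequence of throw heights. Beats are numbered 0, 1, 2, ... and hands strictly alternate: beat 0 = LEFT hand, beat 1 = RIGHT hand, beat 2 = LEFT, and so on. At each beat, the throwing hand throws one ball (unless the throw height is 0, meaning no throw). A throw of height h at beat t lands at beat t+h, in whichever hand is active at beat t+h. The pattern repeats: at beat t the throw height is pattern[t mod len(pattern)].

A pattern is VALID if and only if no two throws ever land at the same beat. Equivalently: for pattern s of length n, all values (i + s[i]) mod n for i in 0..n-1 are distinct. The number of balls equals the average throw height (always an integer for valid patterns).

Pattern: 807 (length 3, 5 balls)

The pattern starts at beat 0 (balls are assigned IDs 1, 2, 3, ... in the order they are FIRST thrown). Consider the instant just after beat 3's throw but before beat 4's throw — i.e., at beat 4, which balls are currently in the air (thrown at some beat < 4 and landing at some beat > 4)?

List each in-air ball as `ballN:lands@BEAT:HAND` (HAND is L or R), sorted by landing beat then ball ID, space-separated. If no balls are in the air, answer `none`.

Beat 0 (L): throw ball1 h=8 -> lands@8:L; in-air after throw: [b1@8:L]
Beat 2 (L): throw ball2 h=7 -> lands@9:R; in-air after throw: [b1@8:L b2@9:R]
Beat 3 (R): throw ball3 h=8 -> lands@11:R; in-air after throw: [b1@8:L b2@9:R b3@11:R]

Answer: ball1:lands@8:L ball2:lands@9:R ball3:lands@11:R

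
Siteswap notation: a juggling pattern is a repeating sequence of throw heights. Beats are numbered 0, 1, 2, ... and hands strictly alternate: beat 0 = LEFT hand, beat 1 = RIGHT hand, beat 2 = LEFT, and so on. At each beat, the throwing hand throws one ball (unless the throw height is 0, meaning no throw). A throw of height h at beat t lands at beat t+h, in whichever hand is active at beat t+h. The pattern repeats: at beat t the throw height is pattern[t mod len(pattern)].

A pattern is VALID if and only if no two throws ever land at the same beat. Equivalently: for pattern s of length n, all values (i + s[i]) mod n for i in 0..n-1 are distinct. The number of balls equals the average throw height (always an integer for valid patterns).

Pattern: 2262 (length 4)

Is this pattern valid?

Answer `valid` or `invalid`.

Answer: valid

Derivation:
i=0: (i + s[i]) mod n = (0 + 2) mod 4 = 2
i=1: (i + s[i]) mod n = (1 + 2) mod 4 = 3
i=2: (i + s[i]) mod n = (2 + 6) mod 4 = 0
i=3: (i + s[i]) mod n = (3 + 2) mod 4 = 1
Residues: [2, 3, 0, 1], distinct: True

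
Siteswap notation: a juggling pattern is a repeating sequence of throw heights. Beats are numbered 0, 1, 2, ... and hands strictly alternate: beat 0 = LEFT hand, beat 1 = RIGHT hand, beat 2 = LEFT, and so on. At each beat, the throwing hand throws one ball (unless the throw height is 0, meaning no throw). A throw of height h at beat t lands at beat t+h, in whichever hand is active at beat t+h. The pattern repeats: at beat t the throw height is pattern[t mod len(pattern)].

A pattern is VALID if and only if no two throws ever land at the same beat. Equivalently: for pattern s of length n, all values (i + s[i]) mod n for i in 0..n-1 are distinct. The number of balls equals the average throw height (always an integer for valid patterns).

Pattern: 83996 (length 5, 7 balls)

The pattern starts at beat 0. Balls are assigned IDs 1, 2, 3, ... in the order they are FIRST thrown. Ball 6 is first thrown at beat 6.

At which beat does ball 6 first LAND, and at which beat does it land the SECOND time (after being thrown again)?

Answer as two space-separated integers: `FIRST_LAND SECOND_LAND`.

Beat 0 (L): throw ball1 h=8 -> lands@8:L; in-air after throw: [b1@8:L]
Beat 1 (R): throw ball2 h=3 -> lands@4:L; in-air after throw: [b2@4:L b1@8:L]
Beat 2 (L): throw ball3 h=9 -> lands@11:R; in-air after throw: [b2@4:L b1@8:L b3@11:R]
Beat 3 (R): throw ball4 h=9 -> lands@12:L; in-air after throw: [b2@4:L b1@8:L b3@11:R b4@12:L]
Beat 4 (L): throw ball2 h=6 -> lands@10:L; in-air after throw: [b1@8:L b2@10:L b3@11:R b4@12:L]
Beat 5 (R): throw ball5 h=8 -> lands@13:R; in-air after throw: [b1@8:L b2@10:L b3@11:R b4@12:L b5@13:R]
Beat 6 (L): throw ball6 h=3 -> lands@9:R; in-air after throw: [b1@8:L b6@9:R b2@10:L b3@11:R b4@12:L b5@13:R]
Beat 7 (R): throw ball7 h=9 -> lands@16:L; in-air after throw: [b1@8:L b6@9:R b2@10:L b3@11:R b4@12:L b5@13:R b7@16:L]
Beat 8 (L): throw ball1 h=9 -> lands@17:R; in-air after throw: [b6@9:R b2@10:L b3@11:R b4@12:L b5@13:R b7@16:L b1@17:R]
Beat 9 (R): throw ball6 h=6 -> lands@15:R; in-air after throw: [b2@10:L b3@11:R b4@12:L b5@13:R b6@15:R b7@16:L b1@17:R]
Beat 10 (L): throw ball2 h=8 -> lands@18:L; in-air after throw: [b3@11:R b4@12:L b5@13:R b6@15:R b7@16:L b1@17:R b2@18:L]
Beat 11 (R): throw ball3 h=3 -> lands@14:L; in-air after throw: [b4@12:L b5@13:R b3@14:L b6@15:R b7@16:L b1@17:R b2@18:L]
Beat 12 (L): throw ball4 h=9 -> lands@21:R; in-air after throw: [b5@13:R b3@14:L b6@15:R b7@16:L b1@17:R b2@18:L b4@21:R]
Beat 13 (R): throw ball5 h=9 -> lands@22:L; in-air after throw: [b3@14:L b6@15:R b7@16:L b1@17:R b2@18:L b4@21:R b5@22:L]
Beat 14 (L): throw ball3 h=6 -> lands@20:L; in-air after throw: [b6@15:R b7@16:L b1@17:R b2@18:L b3@20:L b4@21:R b5@22:L]
Beat 15 (R): throw ball6 h=8 -> lands@23:R; in-air after throw: [b7@16:L b1@17:R b2@18:L b3@20:L b4@21:R b5@22:L b6@23:R]
Ball 6: thrown@6 h=3 -> first land @9; rethrown@9 h=6 -> second land @15

Answer: 9 15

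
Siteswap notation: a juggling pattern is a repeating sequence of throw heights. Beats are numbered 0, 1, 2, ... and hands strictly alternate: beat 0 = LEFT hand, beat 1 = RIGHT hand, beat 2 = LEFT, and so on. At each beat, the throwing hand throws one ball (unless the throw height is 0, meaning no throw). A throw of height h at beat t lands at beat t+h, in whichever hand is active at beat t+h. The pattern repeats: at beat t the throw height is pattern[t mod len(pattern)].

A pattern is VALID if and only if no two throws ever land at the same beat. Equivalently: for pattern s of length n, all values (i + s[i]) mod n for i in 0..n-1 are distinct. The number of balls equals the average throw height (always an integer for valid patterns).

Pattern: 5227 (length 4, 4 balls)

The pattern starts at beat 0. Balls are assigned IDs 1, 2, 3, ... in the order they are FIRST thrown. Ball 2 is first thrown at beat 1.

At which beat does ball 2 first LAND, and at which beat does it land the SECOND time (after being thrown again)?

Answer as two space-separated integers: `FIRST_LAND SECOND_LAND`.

Beat 0 (L): throw ball1 h=5 -> lands@5:R; in-air after throw: [b1@5:R]
Beat 1 (R): throw ball2 h=2 -> lands@3:R; in-air after throw: [b2@3:R b1@5:R]
Beat 2 (L): throw ball3 h=2 -> lands@4:L; in-air after throw: [b2@3:R b3@4:L b1@5:R]
Beat 3 (R): throw ball2 h=7 -> lands@10:L; in-air after throw: [b3@4:L b1@5:R b2@10:L]
Beat 4 (L): throw ball3 h=5 -> lands@9:R; in-air after throw: [b1@5:R b3@9:R b2@10:L]
Beat 5 (R): throw ball1 h=2 -> lands@7:R; in-air after throw: [b1@7:R b3@9:R b2@10:L]
Beat 6 (L): throw ball4 h=2 -> lands@8:L; in-air after throw: [b1@7:R b4@8:L b3@9:R b2@10:L]
Beat 7 (R): throw ball1 h=7 -> lands@14:L; in-air after throw: [b4@8:L b3@9:R b2@10:L b1@14:L]
Beat 8 (L): throw ball4 h=5 -> lands@13:R; in-air after throw: [b3@9:R b2@10:L b4@13:R b1@14:L]
Beat 9 (R): throw ball3 h=2 -> lands@11:R; in-air after throw: [b2@10:L b3@11:R b4@13:R b1@14:L]
Beat 10 (L): throw ball2 h=2 -> lands@12:L; in-air after throw: [b3@11:R b2@12:L b4@13:R b1@14:L]
Ball 2: thrown@1 h=2 -> first land @3; rethrown@3 h=7 -> second land @10

Answer: 3 10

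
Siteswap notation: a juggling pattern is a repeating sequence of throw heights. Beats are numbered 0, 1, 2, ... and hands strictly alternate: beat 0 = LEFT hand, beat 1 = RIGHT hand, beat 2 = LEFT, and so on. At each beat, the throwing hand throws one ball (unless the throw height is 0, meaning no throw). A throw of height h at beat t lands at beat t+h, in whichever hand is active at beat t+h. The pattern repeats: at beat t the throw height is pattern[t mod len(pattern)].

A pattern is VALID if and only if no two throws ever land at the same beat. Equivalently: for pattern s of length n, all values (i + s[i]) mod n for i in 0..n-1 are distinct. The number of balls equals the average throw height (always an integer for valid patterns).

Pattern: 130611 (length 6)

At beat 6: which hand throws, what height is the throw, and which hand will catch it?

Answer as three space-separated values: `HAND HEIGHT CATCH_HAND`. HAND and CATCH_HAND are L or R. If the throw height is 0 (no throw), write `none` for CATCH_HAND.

Answer: L 1 R

Derivation:
Beat 6: 6 mod 2 = 0, so hand = L
Throw height = pattern[6 mod 6] = pattern[0] = 1
Lands at beat 6+1=7, 7 mod 2 = 1, so catch hand = R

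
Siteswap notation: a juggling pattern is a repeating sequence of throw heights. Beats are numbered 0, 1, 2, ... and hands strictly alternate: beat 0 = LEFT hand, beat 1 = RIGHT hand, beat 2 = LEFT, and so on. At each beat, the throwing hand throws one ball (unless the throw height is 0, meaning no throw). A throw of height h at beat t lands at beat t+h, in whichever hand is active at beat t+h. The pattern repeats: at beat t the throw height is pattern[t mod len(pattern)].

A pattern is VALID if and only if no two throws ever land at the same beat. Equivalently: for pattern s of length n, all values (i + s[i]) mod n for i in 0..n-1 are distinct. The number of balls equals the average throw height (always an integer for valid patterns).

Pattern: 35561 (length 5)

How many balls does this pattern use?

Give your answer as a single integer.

Pattern = [3, 5, 5, 6, 1], length n = 5
  position 0: throw height = 3, running sum = 3
  position 1: throw height = 5, running sum = 8
  position 2: throw height = 5, running sum = 13
  position 3: throw height = 6, running sum = 19
  position 4: throw height = 1, running sum = 20
Total sum = 20; balls = sum / n = 20 / 5 = 4

Answer: 4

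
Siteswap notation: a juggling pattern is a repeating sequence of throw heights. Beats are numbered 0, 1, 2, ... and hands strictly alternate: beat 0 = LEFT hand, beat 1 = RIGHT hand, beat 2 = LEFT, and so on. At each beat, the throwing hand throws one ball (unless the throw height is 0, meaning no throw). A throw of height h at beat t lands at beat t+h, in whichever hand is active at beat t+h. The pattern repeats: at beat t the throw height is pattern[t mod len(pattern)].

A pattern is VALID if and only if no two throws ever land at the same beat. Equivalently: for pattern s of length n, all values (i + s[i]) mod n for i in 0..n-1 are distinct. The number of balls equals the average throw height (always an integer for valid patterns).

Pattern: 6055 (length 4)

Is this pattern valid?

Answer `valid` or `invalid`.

i=0: (i + s[i]) mod n = (0 + 6) mod 4 = 2
i=1: (i + s[i]) mod n = (1 + 0) mod 4 = 1
i=2: (i + s[i]) mod n = (2 + 5) mod 4 = 3
i=3: (i + s[i]) mod n = (3 + 5) mod 4 = 0
Residues: [2, 1, 3, 0], distinct: True

Answer: valid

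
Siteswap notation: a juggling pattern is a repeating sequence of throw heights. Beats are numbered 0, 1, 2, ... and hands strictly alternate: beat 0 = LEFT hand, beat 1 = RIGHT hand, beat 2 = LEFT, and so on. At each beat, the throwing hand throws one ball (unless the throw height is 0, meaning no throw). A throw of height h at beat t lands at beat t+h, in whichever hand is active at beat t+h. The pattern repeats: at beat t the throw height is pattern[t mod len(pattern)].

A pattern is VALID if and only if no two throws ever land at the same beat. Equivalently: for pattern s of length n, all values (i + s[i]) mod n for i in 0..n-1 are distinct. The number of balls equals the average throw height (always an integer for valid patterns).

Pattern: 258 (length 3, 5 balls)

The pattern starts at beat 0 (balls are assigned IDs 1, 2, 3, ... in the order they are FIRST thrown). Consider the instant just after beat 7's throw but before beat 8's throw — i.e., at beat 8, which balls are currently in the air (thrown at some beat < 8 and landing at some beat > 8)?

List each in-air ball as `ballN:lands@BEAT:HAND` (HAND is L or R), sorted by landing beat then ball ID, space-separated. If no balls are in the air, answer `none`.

Answer: ball4:lands@9:R ball1:lands@10:L ball5:lands@12:L ball3:lands@13:R

Derivation:
Beat 0 (L): throw ball1 h=2 -> lands@2:L; in-air after throw: [b1@2:L]
Beat 1 (R): throw ball2 h=5 -> lands@6:L; in-air after throw: [b1@2:L b2@6:L]
Beat 2 (L): throw ball1 h=8 -> lands@10:L; in-air after throw: [b2@6:L b1@10:L]
Beat 3 (R): throw ball3 h=2 -> lands@5:R; in-air after throw: [b3@5:R b2@6:L b1@10:L]
Beat 4 (L): throw ball4 h=5 -> lands@9:R; in-air after throw: [b3@5:R b2@6:L b4@9:R b1@10:L]
Beat 5 (R): throw ball3 h=8 -> lands@13:R; in-air after throw: [b2@6:L b4@9:R b1@10:L b3@13:R]
Beat 6 (L): throw ball2 h=2 -> lands@8:L; in-air after throw: [b2@8:L b4@9:R b1@10:L b3@13:R]
Beat 7 (R): throw ball5 h=5 -> lands@12:L; in-air after throw: [b2@8:L b4@9:R b1@10:L b5@12:L b3@13:R]
Beat 8 (L): throw ball2 h=8 -> lands@16:L; in-air after throw: [b4@9:R b1@10:L b5@12:L b3@13:R b2@16:L]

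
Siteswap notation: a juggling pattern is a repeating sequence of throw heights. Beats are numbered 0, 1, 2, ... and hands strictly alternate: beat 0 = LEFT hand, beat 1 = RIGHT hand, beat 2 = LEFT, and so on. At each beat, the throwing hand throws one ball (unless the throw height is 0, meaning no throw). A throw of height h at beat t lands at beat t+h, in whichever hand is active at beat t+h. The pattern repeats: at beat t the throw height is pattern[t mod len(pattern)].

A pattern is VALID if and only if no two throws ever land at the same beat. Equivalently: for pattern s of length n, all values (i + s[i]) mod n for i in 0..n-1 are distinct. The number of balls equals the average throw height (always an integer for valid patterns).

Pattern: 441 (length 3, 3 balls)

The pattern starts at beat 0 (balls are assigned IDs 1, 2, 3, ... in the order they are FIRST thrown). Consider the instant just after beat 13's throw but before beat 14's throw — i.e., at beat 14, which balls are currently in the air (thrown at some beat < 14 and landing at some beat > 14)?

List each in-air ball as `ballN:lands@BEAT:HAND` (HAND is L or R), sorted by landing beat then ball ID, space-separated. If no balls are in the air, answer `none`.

Beat 0 (L): throw ball1 h=4 -> lands@4:L; in-air after throw: [b1@4:L]
Beat 1 (R): throw ball2 h=4 -> lands@5:R; in-air after throw: [b1@4:L b2@5:R]
Beat 2 (L): throw ball3 h=1 -> lands@3:R; in-air after throw: [b3@3:R b1@4:L b2@5:R]
Beat 3 (R): throw ball3 h=4 -> lands@7:R; in-air after throw: [b1@4:L b2@5:R b3@7:R]
Beat 4 (L): throw ball1 h=4 -> lands@8:L; in-air after throw: [b2@5:R b3@7:R b1@8:L]
Beat 5 (R): throw ball2 h=1 -> lands@6:L; in-air after throw: [b2@6:L b3@7:R b1@8:L]
Beat 6 (L): throw ball2 h=4 -> lands@10:L; in-air after throw: [b3@7:R b1@8:L b2@10:L]
Beat 7 (R): throw ball3 h=4 -> lands@11:R; in-air after throw: [b1@8:L b2@10:L b3@11:R]
Beat 8 (L): throw ball1 h=1 -> lands@9:R; in-air after throw: [b1@9:R b2@10:L b3@11:R]
Beat 9 (R): throw ball1 h=4 -> lands@13:R; in-air after throw: [b2@10:L b3@11:R b1@13:R]
Beat 10 (L): throw ball2 h=4 -> lands@14:L; in-air after throw: [b3@11:R b1@13:R b2@14:L]
Beat 11 (R): throw ball3 h=1 -> lands@12:L; in-air after throw: [b3@12:L b1@13:R b2@14:L]
Beat 12 (L): throw ball3 h=4 -> lands@16:L; in-air after throw: [b1@13:R b2@14:L b3@16:L]
Beat 13 (R): throw ball1 h=4 -> lands@17:R; in-air after throw: [b2@14:L b3@16:L b1@17:R]
Beat 14 (L): throw ball2 h=1 -> lands@15:R; in-air after throw: [b2@15:R b3@16:L b1@17:R]

Answer: ball3:lands@16:L ball1:lands@17:R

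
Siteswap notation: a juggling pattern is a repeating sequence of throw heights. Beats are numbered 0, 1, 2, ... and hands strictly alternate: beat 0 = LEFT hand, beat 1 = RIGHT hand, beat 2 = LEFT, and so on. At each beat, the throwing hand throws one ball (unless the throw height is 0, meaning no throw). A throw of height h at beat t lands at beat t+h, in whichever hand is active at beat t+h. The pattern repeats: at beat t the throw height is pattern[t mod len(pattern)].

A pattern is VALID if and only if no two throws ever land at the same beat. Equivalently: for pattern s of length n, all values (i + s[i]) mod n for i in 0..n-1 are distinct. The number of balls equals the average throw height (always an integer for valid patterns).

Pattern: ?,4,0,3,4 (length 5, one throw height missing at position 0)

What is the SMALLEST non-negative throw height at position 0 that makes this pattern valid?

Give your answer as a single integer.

Answer: 4

Derivation:
i=0: s[i]=? (unknown)
i=1: (1 + 4) mod 5 = 0
i=2: (2 + 0) mod 5 = 2
i=3: (3 + 3) mod 5 = 1
i=4: (4 + 4) mod 5 = 3
Known residues: [0, 1, 2, 3]; need a permutation of 0..4, so missing residue r = 4
Need (0 + s) mod 5 = 4; smallest s = (4 - 0) mod 5 = 4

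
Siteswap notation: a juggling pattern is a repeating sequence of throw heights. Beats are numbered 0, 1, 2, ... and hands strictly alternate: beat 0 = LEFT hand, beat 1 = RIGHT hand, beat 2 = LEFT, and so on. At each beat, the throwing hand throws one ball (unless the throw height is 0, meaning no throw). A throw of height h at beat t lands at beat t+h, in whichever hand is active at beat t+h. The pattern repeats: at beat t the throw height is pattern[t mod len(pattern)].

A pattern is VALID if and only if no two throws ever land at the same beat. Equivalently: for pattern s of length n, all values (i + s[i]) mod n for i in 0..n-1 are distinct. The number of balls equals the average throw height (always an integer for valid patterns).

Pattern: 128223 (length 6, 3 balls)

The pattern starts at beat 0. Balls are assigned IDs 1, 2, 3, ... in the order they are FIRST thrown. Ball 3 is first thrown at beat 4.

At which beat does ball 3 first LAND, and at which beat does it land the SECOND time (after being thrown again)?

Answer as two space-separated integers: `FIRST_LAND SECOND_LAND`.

Beat 0 (L): throw ball1 h=1 -> lands@1:R; in-air after throw: [b1@1:R]
Beat 1 (R): throw ball1 h=2 -> lands@3:R; in-air after throw: [b1@3:R]
Beat 2 (L): throw ball2 h=8 -> lands@10:L; in-air after throw: [b1@3:R b2@10:L]
Beat 3 (R): throw ball1 h=2 -> lands@5:R; in-air after throw: [b1@5:R b2@10:L]
Beat 4 (L): throw ball3 h=2 -> lands@6:L; in-air after throw: [b1@5:R b3@6:L b2@10:L]
Beat 5 (R): throw ball1 h=3 -> lands@8:L; in-air after throw: [b3@6:L b1@8:L b2@10:L]
Beat 6 (L): throw ball3 h=1 -> lands@7:R; in-air after throw: [b3@7:R b1@8:L b2@10:L]
Beat 7 (R): throw ball3 h=2 -> lands@9:R; in-air after throw: [b1@8:L b3@9:R b2@10:L]
Ball 3: thrown@4 h=2 -> first land @6; rethrown@6 h=1 -> second land @7

Answer: 6 7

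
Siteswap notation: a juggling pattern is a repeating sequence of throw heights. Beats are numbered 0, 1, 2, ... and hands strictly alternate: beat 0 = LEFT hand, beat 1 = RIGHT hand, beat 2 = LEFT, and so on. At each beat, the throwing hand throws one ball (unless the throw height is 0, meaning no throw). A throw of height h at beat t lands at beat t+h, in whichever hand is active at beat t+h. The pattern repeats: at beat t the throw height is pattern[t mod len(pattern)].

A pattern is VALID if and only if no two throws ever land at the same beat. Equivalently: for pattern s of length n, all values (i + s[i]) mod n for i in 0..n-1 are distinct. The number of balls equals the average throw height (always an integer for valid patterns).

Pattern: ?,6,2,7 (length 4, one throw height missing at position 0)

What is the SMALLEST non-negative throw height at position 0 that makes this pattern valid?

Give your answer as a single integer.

Answer: 1

Derivation:
i=0: s[i]=? (unknown)
i=1: (1 + 6) mod 4 = 3
i=2: (2 + 2) mod 4 = 0
i=3: (3 + 7) mod 4 = 2
Known residues: [0, 2, 3]; need a permutation of 0..3, so missing residue r = 1
Need (0 + s) mod 4 = 1; smallest s = (1 - 0) mod 4 = 1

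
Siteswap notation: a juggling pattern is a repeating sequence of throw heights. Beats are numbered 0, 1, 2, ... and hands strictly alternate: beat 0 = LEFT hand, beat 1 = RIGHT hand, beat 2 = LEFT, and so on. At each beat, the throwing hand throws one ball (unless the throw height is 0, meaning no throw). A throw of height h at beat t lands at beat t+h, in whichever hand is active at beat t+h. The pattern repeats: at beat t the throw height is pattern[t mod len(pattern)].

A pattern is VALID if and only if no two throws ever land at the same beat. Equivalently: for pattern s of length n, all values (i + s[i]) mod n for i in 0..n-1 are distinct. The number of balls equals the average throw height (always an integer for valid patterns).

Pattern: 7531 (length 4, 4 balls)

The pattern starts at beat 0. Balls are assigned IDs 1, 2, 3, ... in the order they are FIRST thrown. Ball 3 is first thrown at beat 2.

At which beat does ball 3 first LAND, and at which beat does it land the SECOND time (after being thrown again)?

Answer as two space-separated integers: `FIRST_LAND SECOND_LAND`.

Answer: 5 10

Derivation:
Beat 0 (L): throw ball1 h=7 -> lands@7:R; in-air after throw: [b1@7:R]
Beat 1 (R): throw ball2 h=5 -> lands@6:L; in-air after throw: [b2@6:L b1@7:R]
Beat 2 (L): throw ball3 h=3 -> lands@5:R; in-air after throw: [b3@5:R b2@6:L b1@7:R]
Beat 3 (R): throw ball4 h=1 -> lands@4:L; in-air after throw: [b4@4:L b3@5:R b2@6:L b1@7:R]
Beat 4 (L): throw ball4 h=7 -> lands@11:R; in-air after throw: [b3@5:R b2@6:L b1@7:R b4@11:R]
Beat 5 (R): throw ball3 h=5 -> lands@10:L; in-air after throw: [b2@6:L b1@7:R b3@10:L b4@11:R]
Beat 6 (L): throw ball2 h=3 -> lands@9:R; in-air after throw: [b1@7:R b2@9:R b3@10:L b4@11:R]
Beat 7 (R): throw ball1 h=1 -> lands@8:L; in-air after throw: [b1@8:L b2@9:R b3@10:L b4@11:R]
Beat 8 (L): throw ball1 h=7 -> lands@15:R; in-air after throw: [b2@9:R b3@10:L b4@11:R b1@15:R]
Beat 9 (R): throw ball2 h=5 -> lands@14:L; in-air after throw: [b3@10:L b4@11:R b2@14:L b1@15:R]
Beat 10 (L): throw ball3 h=3 -> lands@13:R; in-air after throw: [b4@11:R b3@13:R b2@14:L b1@15:R]
Ball 3: thrown@2 h=3 -> first land @5; rethrown@5 h=5 -> second land @10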